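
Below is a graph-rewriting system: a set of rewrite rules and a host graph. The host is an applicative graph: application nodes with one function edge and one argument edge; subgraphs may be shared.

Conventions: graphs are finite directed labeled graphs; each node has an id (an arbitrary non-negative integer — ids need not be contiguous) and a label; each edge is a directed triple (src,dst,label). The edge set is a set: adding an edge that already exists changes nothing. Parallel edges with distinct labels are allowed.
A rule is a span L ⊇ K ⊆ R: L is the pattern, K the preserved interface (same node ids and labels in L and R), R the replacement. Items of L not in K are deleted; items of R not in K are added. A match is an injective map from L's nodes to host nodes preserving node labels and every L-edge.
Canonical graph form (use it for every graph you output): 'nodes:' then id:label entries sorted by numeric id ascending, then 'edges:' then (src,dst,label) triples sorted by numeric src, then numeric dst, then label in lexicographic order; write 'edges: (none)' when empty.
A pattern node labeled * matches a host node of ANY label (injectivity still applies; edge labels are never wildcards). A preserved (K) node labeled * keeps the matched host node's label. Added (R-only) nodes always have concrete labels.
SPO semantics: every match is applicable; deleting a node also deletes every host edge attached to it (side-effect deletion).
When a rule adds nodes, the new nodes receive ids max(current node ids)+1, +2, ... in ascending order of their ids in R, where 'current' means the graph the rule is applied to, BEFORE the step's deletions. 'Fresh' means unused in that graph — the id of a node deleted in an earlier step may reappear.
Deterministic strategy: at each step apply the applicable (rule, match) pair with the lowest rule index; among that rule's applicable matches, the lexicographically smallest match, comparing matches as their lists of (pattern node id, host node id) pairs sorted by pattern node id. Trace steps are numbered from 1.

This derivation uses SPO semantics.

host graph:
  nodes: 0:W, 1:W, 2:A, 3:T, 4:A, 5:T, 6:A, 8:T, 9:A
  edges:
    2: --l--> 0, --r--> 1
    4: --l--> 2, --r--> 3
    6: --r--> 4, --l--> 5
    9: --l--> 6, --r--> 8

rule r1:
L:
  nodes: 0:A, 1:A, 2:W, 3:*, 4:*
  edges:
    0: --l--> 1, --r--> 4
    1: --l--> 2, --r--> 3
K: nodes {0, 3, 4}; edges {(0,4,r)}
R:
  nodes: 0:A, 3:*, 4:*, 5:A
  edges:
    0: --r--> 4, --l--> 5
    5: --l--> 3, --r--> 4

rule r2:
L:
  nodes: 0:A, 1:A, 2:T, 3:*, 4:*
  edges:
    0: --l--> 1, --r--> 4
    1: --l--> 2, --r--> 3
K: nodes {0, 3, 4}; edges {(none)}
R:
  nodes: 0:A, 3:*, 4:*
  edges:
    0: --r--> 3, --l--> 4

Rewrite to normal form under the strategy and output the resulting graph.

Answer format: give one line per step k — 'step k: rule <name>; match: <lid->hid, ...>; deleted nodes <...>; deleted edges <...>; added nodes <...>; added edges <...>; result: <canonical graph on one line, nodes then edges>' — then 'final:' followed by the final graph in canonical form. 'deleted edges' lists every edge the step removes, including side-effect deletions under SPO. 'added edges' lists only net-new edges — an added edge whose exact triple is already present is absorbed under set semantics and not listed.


step 1: rule r1; match: 0->4, 1->2, 2->0, 3->1, 4->3; deleted nodes 0, 2; deleted edges (2,0,l); (2,1,r); (4,2,l); added nodes 10; added edges (4,10,l); (10,1,l); (10,3,r); result: nodes: 1:W, 3:T, 4:A, 5:T, 6:A, 8:T, 9:A, 10:A edges: (4,3,r); (4,10,l); (6,4,r); (6,5,l); (9,6,l); (9,8,r); (10,1,l); (10,3,r)
step 2: rule r2; match: 0->9, 1->6, 2->5, 3->4, 4->8; deleted nodes 5, 6; deleted edges (6,4,r); (6,5,l); (9,6,l); (9,8,r); added nodes (none); added edges (9,4,r); (9,8,l); result: nodes: 1:W, 3:T, 4:A, 8:T, 9:A, 10:A edges: (4,3,r); (4,10,l); (9,4,r); (9,8,l); (10,1,l); (10,3,r)
final:
nodes: 1:W, 3:T, 4:A, 8:T, 9:A, 10:A
edges: (4,3,r); (4,10,l); (9,4,r); (9,8,l); (10,1,l); (10,3,r)


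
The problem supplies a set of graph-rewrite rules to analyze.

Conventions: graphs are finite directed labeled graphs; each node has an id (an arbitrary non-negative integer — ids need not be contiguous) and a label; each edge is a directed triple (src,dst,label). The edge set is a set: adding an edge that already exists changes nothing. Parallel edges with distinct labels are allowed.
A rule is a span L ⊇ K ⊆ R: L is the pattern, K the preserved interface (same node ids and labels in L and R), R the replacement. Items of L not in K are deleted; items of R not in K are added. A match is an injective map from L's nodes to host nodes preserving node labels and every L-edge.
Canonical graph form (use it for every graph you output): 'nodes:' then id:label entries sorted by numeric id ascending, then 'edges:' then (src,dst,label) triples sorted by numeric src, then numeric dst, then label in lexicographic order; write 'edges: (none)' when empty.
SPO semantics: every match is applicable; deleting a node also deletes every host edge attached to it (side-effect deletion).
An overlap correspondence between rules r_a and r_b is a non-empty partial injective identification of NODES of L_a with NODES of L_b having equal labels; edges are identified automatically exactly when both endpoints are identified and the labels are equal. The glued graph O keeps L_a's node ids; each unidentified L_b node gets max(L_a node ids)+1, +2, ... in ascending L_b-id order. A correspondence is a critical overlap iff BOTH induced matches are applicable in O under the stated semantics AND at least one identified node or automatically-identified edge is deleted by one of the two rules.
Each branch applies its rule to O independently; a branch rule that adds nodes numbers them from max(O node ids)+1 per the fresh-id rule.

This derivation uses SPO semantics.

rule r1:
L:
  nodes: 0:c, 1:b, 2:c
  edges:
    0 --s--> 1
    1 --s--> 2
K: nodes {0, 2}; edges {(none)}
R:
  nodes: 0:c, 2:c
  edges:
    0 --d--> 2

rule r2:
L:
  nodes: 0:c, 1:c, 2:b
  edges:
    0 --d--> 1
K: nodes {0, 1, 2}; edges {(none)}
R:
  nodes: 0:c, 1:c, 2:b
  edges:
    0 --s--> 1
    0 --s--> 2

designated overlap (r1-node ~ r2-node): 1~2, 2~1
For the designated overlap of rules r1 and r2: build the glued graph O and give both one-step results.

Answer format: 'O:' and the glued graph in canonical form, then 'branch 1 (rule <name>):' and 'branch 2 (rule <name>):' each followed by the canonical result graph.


O:
nodes: 0:c, 1:b, 2:c, 3:c
edges: (0,1,s); (1,2,s); (3,2,d)
branch 1 (rule r1):
nodes: 0:c, 2:c, 3:c
edges: (0,2,d); (3,2,d)
branch 2 (rule r2):
nodes: 0:c, 1:b, 2:c, 3:c
edges: (0,1,s); (1,2,s); (3,1,s); (3,2,s)


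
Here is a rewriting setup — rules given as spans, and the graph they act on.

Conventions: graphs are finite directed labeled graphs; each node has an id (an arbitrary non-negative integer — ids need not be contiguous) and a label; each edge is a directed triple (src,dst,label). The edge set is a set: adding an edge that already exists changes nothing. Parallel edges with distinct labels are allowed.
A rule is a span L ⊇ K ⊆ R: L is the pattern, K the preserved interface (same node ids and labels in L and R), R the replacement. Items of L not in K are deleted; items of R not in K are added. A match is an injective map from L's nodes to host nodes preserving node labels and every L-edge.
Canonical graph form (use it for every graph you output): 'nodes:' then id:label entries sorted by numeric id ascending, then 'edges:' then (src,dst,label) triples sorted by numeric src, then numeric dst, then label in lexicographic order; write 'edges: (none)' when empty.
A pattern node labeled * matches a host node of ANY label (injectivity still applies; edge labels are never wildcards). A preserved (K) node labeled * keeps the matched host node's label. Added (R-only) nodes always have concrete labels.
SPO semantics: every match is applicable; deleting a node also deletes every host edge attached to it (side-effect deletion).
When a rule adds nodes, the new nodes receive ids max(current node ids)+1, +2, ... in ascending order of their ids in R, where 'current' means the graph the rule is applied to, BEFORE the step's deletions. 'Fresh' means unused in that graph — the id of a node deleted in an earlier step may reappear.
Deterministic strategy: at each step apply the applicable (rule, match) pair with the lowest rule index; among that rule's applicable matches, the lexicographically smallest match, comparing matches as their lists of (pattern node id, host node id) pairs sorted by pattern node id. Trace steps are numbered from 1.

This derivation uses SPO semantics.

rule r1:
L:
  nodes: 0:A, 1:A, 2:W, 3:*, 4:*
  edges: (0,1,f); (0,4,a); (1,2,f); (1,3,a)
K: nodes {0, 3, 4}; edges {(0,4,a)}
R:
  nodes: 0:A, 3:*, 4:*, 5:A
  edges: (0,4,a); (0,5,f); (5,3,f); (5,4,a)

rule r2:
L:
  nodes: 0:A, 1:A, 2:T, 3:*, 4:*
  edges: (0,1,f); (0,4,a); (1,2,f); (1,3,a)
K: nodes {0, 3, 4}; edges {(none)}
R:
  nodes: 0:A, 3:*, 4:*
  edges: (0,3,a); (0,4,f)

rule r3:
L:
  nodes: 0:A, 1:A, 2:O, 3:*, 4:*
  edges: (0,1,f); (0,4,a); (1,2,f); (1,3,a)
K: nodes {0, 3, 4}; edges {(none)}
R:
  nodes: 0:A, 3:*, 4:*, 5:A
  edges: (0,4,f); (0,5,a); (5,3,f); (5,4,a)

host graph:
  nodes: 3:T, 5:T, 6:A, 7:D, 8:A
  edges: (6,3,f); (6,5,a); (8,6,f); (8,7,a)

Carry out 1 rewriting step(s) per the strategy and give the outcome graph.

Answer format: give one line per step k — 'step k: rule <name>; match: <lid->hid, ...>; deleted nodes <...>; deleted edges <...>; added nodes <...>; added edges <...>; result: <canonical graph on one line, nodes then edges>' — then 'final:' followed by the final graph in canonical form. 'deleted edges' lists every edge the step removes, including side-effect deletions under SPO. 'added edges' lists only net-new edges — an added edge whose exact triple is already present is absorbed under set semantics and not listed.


step 1: rule r2; match: 0->8, 1->6, 2->3, 3->5, 4->7; deleted nodes 3, 6; deleted edges (6,3,f); (6,5,a); (8,6,f); (8,7,a); added nodes (none); added edges (8,5,a); (8,7,f); result: nodes: 5:T, 7:D, 8:A edges: (8,5,a); (8,7,f)
final:
nodes: 5:T, 7:D, 8:A
edges: (8,5,a); (8,7,f)


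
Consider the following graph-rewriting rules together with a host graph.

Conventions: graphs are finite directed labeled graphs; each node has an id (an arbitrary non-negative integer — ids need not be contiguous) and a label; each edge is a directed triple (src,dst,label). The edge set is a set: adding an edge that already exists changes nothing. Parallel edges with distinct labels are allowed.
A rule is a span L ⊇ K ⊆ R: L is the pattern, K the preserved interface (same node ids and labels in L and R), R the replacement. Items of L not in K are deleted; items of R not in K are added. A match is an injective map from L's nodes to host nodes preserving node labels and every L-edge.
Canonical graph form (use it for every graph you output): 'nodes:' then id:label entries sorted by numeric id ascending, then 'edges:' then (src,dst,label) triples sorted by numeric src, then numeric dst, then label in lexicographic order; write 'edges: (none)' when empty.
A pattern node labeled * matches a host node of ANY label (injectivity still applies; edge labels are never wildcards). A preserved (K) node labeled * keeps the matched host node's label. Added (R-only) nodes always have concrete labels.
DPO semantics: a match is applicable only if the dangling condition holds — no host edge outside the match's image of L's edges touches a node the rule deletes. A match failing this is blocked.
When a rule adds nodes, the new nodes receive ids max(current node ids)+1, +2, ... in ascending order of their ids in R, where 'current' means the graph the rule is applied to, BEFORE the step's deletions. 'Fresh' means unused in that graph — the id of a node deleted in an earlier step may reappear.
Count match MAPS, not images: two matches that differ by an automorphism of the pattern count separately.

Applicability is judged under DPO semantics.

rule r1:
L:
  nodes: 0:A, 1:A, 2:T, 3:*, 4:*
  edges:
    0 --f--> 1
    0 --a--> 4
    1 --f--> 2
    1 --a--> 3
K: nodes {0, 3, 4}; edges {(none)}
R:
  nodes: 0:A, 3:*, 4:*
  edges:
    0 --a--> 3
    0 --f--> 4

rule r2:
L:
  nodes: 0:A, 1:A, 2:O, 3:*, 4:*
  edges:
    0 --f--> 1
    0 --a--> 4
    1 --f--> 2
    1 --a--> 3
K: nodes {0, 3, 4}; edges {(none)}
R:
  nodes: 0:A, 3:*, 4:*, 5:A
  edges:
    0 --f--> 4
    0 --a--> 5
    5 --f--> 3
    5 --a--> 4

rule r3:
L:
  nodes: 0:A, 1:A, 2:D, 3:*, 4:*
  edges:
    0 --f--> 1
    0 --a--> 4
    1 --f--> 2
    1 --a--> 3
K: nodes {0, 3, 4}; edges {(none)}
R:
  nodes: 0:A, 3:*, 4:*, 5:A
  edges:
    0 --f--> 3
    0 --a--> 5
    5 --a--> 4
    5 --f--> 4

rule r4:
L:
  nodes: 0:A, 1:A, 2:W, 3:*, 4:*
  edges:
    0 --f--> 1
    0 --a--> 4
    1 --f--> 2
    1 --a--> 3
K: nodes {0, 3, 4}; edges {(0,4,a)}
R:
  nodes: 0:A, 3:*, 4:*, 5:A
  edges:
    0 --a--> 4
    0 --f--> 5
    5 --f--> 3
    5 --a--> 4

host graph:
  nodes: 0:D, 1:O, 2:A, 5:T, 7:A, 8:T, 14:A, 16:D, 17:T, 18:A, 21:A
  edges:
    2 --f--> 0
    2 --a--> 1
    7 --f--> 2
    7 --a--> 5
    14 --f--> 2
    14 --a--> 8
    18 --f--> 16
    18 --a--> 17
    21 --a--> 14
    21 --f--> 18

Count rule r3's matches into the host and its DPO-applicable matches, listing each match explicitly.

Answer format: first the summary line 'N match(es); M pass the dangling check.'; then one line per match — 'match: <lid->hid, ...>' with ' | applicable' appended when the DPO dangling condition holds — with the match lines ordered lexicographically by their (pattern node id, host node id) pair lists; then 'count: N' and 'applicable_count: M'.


3 match(es); 1 pass the dangling check.
match: 0->7, 1->2, 2->0, 3->1, 4->5
match: 0->14, 1->2, 2->0, 3->1, 4->8
match: 0->21, 1->18, 2->16, 3->17, 4->14 | applicable
count: 3
applicable_count: 1


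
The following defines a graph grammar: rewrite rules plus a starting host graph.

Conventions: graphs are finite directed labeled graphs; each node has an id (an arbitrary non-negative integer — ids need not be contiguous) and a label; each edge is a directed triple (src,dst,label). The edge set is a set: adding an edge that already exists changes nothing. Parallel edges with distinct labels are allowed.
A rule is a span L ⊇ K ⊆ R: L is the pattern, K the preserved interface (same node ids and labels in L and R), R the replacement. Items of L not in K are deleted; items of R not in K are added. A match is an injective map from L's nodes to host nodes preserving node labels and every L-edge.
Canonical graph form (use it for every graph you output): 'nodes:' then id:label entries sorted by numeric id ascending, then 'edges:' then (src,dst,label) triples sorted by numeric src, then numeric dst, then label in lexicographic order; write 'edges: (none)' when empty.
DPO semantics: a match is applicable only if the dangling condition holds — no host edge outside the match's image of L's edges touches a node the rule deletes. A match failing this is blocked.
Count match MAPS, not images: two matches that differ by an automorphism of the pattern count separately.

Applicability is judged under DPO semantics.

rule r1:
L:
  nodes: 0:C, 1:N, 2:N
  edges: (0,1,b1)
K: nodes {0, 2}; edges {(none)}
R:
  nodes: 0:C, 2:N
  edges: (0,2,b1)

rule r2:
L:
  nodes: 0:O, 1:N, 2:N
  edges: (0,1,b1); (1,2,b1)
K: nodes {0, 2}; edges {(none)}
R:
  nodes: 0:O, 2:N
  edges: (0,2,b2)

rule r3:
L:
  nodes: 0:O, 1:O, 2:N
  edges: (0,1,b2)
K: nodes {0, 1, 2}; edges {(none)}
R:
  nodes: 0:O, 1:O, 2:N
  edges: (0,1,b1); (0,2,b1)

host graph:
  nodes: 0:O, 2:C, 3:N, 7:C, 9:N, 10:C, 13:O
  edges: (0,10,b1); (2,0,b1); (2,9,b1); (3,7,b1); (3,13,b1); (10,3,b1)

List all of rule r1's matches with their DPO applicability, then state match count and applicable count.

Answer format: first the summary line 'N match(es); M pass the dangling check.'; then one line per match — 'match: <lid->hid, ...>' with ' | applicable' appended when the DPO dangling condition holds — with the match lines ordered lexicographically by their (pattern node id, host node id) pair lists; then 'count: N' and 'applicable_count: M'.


2 match(es); 1 pass the dangling check.
match: 0->2, 1->9, 2->3 | applicable
match: 0->10, 1->3, 2->9
count: 2
applicable_count: 1


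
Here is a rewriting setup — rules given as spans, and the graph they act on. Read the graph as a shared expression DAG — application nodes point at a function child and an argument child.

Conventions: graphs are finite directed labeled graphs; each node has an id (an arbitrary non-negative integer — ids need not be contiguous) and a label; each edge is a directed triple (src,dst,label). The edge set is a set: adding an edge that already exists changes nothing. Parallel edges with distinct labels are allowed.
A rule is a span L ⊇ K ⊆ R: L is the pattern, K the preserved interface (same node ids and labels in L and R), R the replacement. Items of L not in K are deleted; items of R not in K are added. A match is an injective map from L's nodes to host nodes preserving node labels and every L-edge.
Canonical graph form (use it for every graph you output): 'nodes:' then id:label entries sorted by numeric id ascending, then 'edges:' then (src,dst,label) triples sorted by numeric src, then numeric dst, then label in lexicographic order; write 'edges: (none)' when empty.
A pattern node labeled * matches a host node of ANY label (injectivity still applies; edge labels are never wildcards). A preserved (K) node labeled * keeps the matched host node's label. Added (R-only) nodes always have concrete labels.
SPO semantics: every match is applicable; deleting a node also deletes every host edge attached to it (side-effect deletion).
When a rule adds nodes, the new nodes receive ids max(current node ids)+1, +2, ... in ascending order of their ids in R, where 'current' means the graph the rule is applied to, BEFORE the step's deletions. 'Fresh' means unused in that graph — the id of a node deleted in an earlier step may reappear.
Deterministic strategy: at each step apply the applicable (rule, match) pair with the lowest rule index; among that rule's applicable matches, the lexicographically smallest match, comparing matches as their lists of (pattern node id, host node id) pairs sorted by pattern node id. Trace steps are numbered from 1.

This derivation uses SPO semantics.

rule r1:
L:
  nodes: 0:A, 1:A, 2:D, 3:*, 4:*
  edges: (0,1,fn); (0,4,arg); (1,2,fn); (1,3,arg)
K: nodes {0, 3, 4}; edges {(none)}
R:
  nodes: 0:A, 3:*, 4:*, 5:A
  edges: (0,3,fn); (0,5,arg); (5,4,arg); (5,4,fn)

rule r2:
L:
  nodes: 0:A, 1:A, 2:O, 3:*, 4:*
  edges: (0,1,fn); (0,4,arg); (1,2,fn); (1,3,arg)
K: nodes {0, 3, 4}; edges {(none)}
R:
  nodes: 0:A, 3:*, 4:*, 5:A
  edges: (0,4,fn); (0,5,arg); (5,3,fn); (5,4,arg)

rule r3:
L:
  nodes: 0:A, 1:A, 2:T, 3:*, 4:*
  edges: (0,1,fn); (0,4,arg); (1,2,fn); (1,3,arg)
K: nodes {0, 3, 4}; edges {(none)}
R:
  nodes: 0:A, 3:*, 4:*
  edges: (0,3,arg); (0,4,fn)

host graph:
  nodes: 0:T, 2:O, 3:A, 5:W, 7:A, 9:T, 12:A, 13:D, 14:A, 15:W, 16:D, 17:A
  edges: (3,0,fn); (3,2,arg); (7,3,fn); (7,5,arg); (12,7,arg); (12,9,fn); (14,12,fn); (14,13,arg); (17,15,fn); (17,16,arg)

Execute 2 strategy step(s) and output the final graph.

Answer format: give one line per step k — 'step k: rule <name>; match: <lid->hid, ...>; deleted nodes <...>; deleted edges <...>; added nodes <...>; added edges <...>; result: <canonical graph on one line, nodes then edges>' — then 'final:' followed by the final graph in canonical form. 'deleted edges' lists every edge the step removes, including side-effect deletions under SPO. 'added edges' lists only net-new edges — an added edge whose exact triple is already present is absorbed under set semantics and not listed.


step 1: rule r3; match: 0->7, 1->3, 2->0, 3->2, 4->5; deleted nodes 0, 3; deleted edges (3,0,fn); (3,2,arg); (7,3,fn); (7,5,arg); added nodes (none); added edges (7,2,arg); (7,5,fn); result: nodes: 2:O, 5:W, 7:A, 9:T, 12:A, 13:D, 14:A, 15:W, 16:D, 17:A edges: (7,2,arg); (7,5,fn); (12,7,arg); (12,9,fn); (14,12,fn); (14,13,arg); (17,15,fn); (17,16,arg)
step 2: rule r3; match: 0->14, 1->12, 2->9, 3->7, 4->13; deleted nodes 9, 12; deleted edges (12,7,arg); (12,9,fn); (14,12,fn); (14,13,arg); added nodes (none); added edges (14,7,arg); (14,13,fn); result: nodes: 2:O, 5:W, 7:A, 13:D, 14:A, 15:W, 16:D, 17:A edges: (7,2,arg); (7,5,fn); (14,7,arg); (14,13,fn); (17,15,fn); (17,16,arg)
final:
nodes: 2:O, 5:W, 7:A, 13:D, 14:A, 15:W, 16:D, 17:A
edges: (7,2,arg); (7,5,fn); (14,7,arg); (14,13,fn); (17,15,fn); (17,16,arg)


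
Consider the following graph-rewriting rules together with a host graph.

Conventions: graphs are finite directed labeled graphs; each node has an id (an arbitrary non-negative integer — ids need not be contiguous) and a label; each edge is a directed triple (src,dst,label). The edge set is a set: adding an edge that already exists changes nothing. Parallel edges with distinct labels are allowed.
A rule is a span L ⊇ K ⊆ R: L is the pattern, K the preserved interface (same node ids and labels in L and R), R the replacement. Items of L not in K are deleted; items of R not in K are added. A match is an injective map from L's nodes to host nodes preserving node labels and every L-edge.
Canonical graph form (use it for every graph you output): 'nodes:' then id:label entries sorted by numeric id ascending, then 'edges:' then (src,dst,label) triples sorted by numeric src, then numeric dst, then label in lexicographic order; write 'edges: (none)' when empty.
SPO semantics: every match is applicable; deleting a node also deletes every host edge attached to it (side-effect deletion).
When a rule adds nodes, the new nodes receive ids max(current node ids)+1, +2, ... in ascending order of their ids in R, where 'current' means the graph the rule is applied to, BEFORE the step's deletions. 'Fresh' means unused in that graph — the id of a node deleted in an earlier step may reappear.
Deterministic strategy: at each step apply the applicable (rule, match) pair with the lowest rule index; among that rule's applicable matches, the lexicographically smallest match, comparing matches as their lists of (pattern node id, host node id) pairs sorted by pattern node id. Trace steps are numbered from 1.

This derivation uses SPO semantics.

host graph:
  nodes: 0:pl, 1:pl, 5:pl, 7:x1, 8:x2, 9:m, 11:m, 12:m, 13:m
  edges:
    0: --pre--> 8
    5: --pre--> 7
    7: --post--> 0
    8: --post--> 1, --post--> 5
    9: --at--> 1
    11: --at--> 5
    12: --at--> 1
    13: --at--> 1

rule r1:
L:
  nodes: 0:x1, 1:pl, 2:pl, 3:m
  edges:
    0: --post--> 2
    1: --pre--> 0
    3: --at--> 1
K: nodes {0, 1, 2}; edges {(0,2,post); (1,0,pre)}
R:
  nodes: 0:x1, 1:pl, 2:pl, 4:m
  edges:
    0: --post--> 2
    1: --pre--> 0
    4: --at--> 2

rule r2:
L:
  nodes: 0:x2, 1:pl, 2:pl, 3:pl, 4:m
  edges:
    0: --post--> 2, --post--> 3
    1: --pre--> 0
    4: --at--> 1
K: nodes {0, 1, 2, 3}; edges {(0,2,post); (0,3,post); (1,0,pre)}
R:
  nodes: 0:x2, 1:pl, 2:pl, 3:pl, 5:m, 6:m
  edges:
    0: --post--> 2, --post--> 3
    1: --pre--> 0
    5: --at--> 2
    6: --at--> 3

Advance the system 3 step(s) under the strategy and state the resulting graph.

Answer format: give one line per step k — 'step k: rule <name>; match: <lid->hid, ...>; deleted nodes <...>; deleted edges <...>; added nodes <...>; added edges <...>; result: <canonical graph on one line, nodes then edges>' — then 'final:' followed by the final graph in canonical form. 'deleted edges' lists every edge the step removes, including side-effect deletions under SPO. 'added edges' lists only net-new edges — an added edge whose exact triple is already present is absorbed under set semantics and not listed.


step 1: rule r1; match: 0->7, 1->5, 2->0, 3->11; deleted nodes 11; deleted edges (11,5,at); added nodes 14; added edges (14,0,at); result: nodes: 0:pl, 1:pl, 5:pl, 7:x1, 8:x2, 9:m, 12:m, 13:m, 14:m edges: (0,8,pre); (5,7,pre); (7,0,post); (8,1,post); (8,5,post); (9,1,at); (12,1,at); (13,1,at); (14,0,at)
step 2: rule r2; match: 0->8, 1->0, 2->1, 3->5, 4->14; deleted nodes 14; deleted edges (14,0,at); added nodes 15, 16; added edges (15,1,at); (16,5,at); result: nodes: 0:pl, 1:pl, 5:pl, 7:x1, 8:x2, 9:m, 12:m, 13:m, 15:m, 16:m edges: (0,8,pre); (5,7,pre); (7,0,post); (8,1,post); (8,5,post); (9,1,at); (12,1,at); (13,1,at); (15,1,at); (16,5,at)
step 3: rule r1; match: 0->7, 1->5, 2->0, 3->16; deleted nodes 16; deleted edges (16,5,at); added nodes 17; added edges (17,0,at); result: nodes: 0:pl, 1:pl, 5:pl, 7:x1, 8:x2, 9:m, 12:m, 13:m, 15:m, 17:m edges: (0,8,pre); (5,7,pre); (7,0,post); (8,1,post); (8,5,post); (9,1,at); (12,1,at); (13,1,at); (15,1,at); (17,0,at)
final:
nodes: 0:pl, 1:pl, 5:pl, 7:x1, 8:x2, 9:m, 12:m, 13:m, 15:m, 17:m
edges: (0,8,pre); (5,7,pre); (7,0,post); (8,1,post); (8,5,post); (9,1,at); (12,1,at); (13,1,at); (15,1,at); (17,0,at)


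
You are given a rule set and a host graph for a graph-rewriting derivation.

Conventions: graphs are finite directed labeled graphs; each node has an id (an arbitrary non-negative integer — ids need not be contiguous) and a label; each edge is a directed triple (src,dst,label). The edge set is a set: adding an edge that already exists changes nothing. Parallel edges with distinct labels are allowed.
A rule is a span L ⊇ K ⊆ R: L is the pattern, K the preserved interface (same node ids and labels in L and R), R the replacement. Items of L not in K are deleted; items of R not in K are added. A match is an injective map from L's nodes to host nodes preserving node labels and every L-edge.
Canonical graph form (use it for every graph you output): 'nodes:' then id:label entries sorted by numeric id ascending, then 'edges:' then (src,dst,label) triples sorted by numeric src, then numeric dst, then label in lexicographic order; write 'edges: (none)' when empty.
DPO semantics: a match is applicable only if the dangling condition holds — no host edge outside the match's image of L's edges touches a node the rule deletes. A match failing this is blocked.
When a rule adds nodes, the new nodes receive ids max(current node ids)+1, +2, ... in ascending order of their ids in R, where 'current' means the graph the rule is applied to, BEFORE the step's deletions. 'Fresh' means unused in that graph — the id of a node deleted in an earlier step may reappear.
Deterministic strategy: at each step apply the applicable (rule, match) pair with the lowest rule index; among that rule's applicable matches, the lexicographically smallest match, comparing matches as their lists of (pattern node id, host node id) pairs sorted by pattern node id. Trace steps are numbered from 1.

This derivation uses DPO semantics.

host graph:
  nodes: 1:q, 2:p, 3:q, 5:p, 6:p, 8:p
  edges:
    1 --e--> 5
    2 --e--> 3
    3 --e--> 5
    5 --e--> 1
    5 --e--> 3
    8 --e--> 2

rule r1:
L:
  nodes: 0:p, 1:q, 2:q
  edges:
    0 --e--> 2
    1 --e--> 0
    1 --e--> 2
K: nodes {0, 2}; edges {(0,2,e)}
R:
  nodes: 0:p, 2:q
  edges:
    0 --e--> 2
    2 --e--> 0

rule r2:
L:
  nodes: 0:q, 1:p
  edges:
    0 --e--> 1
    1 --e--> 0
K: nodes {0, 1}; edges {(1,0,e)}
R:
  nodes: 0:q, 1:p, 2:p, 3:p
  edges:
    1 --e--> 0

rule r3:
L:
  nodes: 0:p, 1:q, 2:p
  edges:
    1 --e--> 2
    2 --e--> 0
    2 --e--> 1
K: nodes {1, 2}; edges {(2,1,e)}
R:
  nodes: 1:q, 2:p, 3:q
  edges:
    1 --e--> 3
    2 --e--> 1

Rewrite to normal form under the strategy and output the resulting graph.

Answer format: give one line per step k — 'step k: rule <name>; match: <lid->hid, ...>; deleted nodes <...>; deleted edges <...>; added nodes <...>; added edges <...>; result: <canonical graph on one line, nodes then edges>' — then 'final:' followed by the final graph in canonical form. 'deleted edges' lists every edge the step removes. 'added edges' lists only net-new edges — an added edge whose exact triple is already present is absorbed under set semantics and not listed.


step 1: rule r2; match: 0->1, 1->5; deleted nodes (none); deleted edges (1,5,e); added nodes 9, 10; added edges (none); result: nodes: 1:q, 2:p, 3:q, 5:p, 6:p, 8:p, 9:p, 10:p edges: (2,3,e); (3,5,e); (5,1,e); (5,3,e); (8,2,e)
step 2: rule r2; match: 0->3, 1->5; deleted nodes (none); deleted edges (3,5,e); added nodes 11, 12; added edges (none); result: nodes: 1:q, 2:p, 3:q, 5:p, 6:p, 8:p, 9:p, 10:p, 11:p, 12:p edges: (2,3,e); (5,1,e); (5,3,e); (8,2,e)
final:
nodes: 1:q, 2:p, 3:q, 5:p, 6:p, 8:p, 9:p, 10:p, 11:p, 12:p
edges: (2,3,e); (5,1,e); (5,3,e); (8,2,e)


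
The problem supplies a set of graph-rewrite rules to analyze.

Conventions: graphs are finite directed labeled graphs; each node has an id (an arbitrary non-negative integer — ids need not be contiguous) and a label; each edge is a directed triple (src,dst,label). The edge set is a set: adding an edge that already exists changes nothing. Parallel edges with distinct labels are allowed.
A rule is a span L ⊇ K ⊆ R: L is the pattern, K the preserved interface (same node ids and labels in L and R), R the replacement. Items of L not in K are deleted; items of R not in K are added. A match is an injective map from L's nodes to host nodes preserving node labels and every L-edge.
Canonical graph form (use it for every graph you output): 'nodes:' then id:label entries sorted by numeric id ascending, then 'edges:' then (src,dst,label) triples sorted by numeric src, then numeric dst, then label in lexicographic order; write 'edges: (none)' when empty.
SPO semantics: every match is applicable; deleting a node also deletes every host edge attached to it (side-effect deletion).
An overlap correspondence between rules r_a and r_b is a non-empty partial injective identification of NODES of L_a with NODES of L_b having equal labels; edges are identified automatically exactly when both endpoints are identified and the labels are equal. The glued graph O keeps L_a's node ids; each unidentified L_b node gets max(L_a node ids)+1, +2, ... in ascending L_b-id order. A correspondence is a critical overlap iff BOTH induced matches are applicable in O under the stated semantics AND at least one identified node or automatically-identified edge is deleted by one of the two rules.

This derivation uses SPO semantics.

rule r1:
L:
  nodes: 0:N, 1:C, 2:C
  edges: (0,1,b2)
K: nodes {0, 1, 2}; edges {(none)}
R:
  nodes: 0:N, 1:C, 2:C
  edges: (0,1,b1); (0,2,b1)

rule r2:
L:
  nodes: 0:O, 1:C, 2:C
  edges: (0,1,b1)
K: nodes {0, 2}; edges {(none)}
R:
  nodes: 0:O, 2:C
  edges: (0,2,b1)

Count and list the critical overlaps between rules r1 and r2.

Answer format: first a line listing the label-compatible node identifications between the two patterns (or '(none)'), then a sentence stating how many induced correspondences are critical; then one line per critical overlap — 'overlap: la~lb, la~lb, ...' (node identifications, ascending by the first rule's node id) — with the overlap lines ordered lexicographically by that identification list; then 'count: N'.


label-compatible node identifications between L(r1) and L(r2): 1~1, 1~2, 2~1, 2~2
4 of the induced correspondences are critical overlaps of r1 and r2.
overlap: 1~1
overlap: 1~1, 2~2
overlap: 1~2, 2~1
overlap: 2~1
count: 4


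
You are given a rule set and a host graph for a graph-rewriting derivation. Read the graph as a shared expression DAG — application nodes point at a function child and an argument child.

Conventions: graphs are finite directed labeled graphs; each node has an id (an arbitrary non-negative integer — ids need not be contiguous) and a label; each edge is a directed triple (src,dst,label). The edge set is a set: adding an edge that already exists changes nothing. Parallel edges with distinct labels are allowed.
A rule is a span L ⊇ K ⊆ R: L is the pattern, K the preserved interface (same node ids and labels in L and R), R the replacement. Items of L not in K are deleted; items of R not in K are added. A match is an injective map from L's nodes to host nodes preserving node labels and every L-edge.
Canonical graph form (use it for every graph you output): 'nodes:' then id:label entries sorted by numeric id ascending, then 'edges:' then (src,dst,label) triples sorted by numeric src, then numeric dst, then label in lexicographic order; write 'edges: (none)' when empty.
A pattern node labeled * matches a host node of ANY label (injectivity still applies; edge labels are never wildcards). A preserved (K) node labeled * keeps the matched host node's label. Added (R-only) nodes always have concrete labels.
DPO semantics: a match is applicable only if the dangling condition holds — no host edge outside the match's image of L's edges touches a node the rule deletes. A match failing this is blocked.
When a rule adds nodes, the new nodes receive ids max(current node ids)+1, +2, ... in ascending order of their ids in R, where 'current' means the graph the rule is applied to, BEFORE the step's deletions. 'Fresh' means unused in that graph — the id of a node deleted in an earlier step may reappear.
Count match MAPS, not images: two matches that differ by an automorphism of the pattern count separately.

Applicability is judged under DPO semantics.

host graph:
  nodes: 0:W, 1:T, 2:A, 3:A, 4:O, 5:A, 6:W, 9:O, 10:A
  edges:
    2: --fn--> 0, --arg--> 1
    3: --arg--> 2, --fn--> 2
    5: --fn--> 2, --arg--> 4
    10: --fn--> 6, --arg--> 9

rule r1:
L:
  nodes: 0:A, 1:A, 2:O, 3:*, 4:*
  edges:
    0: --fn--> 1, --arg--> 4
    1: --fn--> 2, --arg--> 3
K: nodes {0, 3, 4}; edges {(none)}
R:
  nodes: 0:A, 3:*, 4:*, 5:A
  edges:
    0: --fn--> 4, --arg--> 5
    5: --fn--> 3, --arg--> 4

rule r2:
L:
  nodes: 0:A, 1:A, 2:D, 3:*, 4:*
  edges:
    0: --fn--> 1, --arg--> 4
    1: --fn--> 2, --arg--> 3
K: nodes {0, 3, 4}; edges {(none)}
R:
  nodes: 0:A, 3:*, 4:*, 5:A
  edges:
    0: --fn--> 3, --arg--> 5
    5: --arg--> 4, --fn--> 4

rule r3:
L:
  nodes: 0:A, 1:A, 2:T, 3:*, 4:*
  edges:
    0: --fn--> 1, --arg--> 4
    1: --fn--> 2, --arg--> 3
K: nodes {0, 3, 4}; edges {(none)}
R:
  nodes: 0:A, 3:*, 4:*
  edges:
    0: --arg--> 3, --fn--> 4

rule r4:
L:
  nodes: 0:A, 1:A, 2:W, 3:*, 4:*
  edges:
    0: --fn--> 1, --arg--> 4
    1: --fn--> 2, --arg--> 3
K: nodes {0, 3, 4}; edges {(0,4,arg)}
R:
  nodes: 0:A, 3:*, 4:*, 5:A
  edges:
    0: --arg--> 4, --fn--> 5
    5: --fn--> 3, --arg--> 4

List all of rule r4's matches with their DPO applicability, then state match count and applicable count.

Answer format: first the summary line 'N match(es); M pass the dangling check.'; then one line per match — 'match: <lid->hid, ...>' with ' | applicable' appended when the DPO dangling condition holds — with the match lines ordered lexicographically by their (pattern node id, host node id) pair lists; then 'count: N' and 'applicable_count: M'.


1 match(es); 0 pass the dangling check.
match: 0->5, 1->2, 2->0, 3->1, 4->4
count: 1
applicable_count: 0


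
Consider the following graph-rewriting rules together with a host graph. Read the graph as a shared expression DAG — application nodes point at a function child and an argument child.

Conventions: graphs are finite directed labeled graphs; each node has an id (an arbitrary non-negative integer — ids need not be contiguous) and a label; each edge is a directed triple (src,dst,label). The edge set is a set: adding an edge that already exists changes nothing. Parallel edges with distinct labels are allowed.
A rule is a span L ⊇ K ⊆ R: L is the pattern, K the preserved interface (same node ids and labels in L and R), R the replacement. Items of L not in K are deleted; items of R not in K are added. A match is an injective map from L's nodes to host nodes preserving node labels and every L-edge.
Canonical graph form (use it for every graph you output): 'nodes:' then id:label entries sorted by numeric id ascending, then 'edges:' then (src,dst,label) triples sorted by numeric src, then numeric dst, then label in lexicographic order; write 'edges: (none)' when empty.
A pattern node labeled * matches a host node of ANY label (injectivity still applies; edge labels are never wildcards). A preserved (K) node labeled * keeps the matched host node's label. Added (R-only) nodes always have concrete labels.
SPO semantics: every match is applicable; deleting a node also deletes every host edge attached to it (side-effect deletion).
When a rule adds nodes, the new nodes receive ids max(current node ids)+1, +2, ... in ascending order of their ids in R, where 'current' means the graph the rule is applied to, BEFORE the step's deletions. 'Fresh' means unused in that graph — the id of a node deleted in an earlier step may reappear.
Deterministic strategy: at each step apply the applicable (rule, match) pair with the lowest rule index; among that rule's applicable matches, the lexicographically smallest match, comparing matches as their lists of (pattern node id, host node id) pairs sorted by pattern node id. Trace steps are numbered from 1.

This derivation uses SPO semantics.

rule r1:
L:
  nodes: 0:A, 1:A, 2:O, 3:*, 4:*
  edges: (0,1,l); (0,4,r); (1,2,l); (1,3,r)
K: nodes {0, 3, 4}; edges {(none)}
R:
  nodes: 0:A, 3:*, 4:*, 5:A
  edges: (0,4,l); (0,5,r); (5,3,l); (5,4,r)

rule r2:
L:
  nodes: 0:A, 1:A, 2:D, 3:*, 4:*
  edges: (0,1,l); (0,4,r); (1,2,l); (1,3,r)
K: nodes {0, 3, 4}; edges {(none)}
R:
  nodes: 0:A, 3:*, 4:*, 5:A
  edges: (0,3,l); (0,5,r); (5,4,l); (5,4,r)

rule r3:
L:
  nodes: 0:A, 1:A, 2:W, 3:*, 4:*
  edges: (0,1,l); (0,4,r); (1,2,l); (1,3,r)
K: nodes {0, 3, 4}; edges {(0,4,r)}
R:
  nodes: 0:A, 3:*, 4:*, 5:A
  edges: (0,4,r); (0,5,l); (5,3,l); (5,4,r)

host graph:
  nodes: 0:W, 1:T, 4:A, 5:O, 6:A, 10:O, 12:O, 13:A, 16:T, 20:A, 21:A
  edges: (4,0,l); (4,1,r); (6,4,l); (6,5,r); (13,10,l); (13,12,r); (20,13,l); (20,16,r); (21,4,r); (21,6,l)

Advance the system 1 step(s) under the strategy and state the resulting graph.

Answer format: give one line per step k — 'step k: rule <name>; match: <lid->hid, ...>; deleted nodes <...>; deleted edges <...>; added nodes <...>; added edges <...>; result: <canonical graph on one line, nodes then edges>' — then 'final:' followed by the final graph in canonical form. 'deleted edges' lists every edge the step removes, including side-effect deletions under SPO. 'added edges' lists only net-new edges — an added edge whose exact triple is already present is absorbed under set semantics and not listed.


step 1: rule r1; match: 0->20, 1->13, 2->10, 3->12, 4->16; deleted nodes 10, 13; deleted edges (13,10,l); (13,12,r); (20,13,l); (20,16,r); added nodes 22; added edges (20,16,l); (20,22,r); (22,12,l); (22,16,r); result: nodes: 0:W, 1:T, 4:A, 5:O, 6:A, 12:O, 16:T, 20:A, 21:A, 22:A edges: (4,0,l); (4,1,r); (6,4,l); (6,5,r); (20,16,l); (20,22,r); (21,4,r); (21,6,l); (22,12,l); (22,16,r)
final:
nodes: 0:W, 1:T, 4:A, 5:O, 6:A, 12:O, 16:T, 20:A, 21:A, 22:A
edges: (4,0,l); (4,1,r); (6,4,l); (6,5,r); (20,16,l); (20,22,r); (21,4,r); (21,6,l); (22,12,l); (22,16,r)


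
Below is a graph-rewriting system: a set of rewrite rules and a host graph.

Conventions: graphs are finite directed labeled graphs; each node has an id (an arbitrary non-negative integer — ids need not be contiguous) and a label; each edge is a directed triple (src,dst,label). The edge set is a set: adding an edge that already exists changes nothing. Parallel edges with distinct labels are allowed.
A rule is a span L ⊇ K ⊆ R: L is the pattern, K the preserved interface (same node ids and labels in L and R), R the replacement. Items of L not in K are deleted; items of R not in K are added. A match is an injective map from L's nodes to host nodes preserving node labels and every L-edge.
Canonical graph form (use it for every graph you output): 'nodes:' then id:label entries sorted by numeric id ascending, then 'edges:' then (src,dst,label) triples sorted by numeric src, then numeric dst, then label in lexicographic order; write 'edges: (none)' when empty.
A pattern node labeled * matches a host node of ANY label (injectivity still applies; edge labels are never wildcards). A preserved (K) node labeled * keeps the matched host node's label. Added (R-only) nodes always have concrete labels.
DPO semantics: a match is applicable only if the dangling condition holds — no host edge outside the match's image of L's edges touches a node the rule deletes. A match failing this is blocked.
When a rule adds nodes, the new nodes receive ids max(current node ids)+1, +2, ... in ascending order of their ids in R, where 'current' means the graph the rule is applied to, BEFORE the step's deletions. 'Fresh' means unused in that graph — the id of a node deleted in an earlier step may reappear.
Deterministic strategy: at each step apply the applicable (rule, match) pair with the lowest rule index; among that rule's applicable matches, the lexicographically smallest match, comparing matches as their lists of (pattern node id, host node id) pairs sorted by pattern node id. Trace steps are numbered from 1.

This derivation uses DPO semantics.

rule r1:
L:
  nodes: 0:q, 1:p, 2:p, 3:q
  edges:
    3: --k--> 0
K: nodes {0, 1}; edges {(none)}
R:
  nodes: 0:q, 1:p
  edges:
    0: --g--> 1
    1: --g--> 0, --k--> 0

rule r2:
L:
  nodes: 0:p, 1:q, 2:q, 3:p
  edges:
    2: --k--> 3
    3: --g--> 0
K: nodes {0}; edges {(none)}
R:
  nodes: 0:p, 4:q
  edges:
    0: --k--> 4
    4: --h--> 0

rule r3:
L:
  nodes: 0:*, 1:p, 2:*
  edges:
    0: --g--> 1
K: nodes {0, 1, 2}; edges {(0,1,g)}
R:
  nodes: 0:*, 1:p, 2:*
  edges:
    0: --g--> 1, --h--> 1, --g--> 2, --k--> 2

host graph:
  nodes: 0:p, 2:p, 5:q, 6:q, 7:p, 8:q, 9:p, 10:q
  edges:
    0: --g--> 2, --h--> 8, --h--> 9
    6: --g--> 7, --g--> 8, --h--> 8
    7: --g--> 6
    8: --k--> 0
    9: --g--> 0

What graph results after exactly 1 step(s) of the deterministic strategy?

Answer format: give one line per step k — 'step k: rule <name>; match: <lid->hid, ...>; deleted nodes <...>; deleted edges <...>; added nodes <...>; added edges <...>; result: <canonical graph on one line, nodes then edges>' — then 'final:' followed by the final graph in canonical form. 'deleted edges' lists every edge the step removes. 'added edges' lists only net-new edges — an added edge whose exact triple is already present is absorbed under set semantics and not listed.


step 1: rule r3; match: 0->0, 1->2, 2->5; deleted nodes (none); deleted edges (none); added nodes (none); added edges (0,2,h); (0,5,g); (0,5,k); result: nodes: 0:p, 2:p, 5:q, 6:q, 7:p, 8:q, 9:p, 10:q edges: (0,2,g); (0,2,h); (0,5,g); (0,5,k); (0,8,h); (0,9,h); (6,7,g); (6,8,g); (6,8,h); (7,6,g); (8,0,k); (9,0,g)
final:
nodes: 0:p, 2:p, 5:q, 6:q, 7:p, 8:q, 9:p, 10:q
edges: (0,2,g); (0,2,h); (0,5,g); (0,5,k); (0,8,h); (0,9,h); (6,7,g); (6,8,g); (6,8,h); (7,6,g); (8,0,k); (9,0,g)
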